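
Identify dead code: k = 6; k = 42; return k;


first assignment to k is overwritten before any read
Dead: 'k = 6'


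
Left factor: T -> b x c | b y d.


Common prefix: 'b'
Factored: T -> b T', T' -> x c | y d


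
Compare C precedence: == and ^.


'==' is equality (level 6); '^' is bitwise XOR (level 4)
Higher level binds tighter
'==' has higher precedence than '^'


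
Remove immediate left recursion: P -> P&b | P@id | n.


Left-recursive alternatives: P&b, P@id; non-recursive: n
Introduce P': P -> nP', P' -> &bP' | @idP' | ε


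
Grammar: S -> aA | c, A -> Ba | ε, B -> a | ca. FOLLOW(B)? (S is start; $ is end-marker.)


$ ∈ FOLLOW(S). For each A -> αBβ: add FIRST(β)\{ε} to FOLLOW(B); if β nullable, add FOLLOW(A).
FOLLOW(B) = {a}


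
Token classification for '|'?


Pattern: operator symbol
Type: OPERATOR


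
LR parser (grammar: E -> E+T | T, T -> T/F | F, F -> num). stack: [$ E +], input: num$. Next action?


no handle ('E+' is not any RHS); shift 'num'
Action: shift


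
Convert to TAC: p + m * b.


Break into single-operator statements:
t1 = m * b
t2 = p + t1


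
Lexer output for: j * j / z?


Scan left to right, longest-match per lexeme
Tokens: ID(j), OP(*), ID(j), OP(/), ID(z)


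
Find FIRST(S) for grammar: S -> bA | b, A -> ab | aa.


Per alternative of S: FIRST(bA) = {b}; FIRST(b) = {b}
FIRST(S) = {b}


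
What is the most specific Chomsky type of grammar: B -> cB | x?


Right-linear: every RHS is a terminal or a terminal followed by one nonterminal
Classification: Type 3 (Regular)


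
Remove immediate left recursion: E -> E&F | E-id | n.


Left-recursive alternatives: E&F, E-id; non-recursive: n
Introduce E': E -> nE', E' -> &FE' | -idE' | ε


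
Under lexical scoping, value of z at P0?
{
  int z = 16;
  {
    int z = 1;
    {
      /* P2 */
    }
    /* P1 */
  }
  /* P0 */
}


z declared in the same block as P0
z = 16


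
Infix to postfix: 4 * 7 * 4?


Left to right (same or higher precedence on left)
Postfix: 4 7 * 4 *


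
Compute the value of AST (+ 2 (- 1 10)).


Evaluate inner: (- 1 10) = -9
Evaluate root: (+ 2 -9) = -7
Result: -7


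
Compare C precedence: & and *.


'*' is multiplicative (level 10); '&' is bitwise AND (level 5)
Higher level binds tighter
'*' has higher precedence than '&'


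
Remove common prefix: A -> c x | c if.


Common prefix: 'c'
Factored: A -> c A', A' -> x | if


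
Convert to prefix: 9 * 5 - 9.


left-to-right (same/higher precedence on left): tree is (- (* 9 5) 9)
Prefix: - * 9 5 9


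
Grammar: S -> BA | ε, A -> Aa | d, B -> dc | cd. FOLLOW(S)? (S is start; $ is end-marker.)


$ ∈ FOLLOW(S). For each A -> αBβ: add FIRST(β)\{ε} to FOLLOW(B); if β nullable, add FOLLOW(A).
FOLLOW(S) = {$}


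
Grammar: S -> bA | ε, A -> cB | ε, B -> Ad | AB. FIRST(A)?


Per alternative of A: FIRST(cB) = {c}; FIRST(ε) = {ε}
FIRST(A) = {c, ε}


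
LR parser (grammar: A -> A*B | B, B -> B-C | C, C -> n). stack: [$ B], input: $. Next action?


lookahead ∉ {-} so B won't extend; reduce A -> B
Action: reduce (A -> B)


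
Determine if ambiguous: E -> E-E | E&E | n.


'n-n&n' has two parse trees (no precedence encoded between - and &)
Ambiguous


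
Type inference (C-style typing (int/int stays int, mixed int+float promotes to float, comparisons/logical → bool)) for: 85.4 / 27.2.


Operand types: float / float
Rule: mixed int/float promotes to float; int/int stays int
Result type: float


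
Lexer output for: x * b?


Scan left to right, longest-match per lexeme
Tokens: ID(x), OP(*), ID(b)


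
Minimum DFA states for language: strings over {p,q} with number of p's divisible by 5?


Track (count of p) mod 5: states 0..4, accept at 0
Minimal DFA: 5 states


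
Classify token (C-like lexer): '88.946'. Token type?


Pattern: digits with a decimal point
Type: FLOAT_LITERAL


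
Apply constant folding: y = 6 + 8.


6 + 8 = 14 at compile time
Optimized: y = 14


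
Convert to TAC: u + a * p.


Break into single-operator statements:
t1 = a * p
t2 = u + t1


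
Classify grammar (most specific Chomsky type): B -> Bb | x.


Left-linear: every RHS is a terminal or one nonterminal followed by a terminal
Classification: Type 3 (Regular)


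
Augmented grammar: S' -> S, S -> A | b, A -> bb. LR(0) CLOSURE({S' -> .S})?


Start: S' -> .S
For each item with dot before a nonterminal B, add B -> .γ for every B-production
Closure: [S' -> .S, S -> .A, S -> .b, A -> .bb]


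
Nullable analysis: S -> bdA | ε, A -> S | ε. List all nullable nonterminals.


A nonterminal is nullable iff some alternative derives ε (directly, or every symbol in it is nullable)
Nullable: {A, S}


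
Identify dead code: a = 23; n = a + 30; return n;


a is read by n's definition; n is returned
No dead code


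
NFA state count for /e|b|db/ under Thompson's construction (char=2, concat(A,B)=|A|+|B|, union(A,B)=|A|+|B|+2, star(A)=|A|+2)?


Syntax tree has 4 char leaf(s), 2 union(s), 0 star(s)
chars contribute 4×2 = 8; each union adds +2; each star adds +2
Total: 8 + 4 + 0 = 12 states


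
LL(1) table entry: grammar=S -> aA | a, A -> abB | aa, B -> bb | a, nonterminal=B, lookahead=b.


For [B, b]: 'b' ∈ FIRST(bb)
Entry: B -> bb


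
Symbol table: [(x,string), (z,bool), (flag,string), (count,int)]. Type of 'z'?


Lookup 'z' → type bool


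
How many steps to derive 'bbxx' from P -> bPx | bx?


Derivation: P => bPx => bbxx
Steps: 2


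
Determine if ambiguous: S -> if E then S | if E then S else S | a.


dangling else: 'if E then if E then a else a' parses two ways
Ambiguous


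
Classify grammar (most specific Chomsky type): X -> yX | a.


Right-linear: every RHS is a terminal or a terminal followed by one nonterminal
Classification: Type 3 (Regular)


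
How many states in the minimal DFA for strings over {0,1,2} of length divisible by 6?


Track length mod 6: states 0..5, accept at 0
Minimal DFA: 6 states


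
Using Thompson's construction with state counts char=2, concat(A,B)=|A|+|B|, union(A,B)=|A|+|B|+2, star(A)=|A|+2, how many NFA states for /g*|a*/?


Syntax tree has 2 char leaf(s), 1 union(s), 2 star(s)
chars contribute 2×2 = 4; each union adds +2; each star adds +2
Total: 4 + 2 + 4 = 10 states


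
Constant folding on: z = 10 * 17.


10 * 17 = 170 at compile time
Optimized: z = 170


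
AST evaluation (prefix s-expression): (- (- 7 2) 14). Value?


Evaluate inner: (- 7 2) = 5
Evaluate root: (- 5 14) = -9
Result: -9


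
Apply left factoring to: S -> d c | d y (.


Common prefix: 'd'
Factored: S -> d S', S' -> c | y (


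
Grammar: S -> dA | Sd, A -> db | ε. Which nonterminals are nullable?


A nonterminal is nullable iff some alternative derives ε (directly, or every symbol in it is nullable)
Nullable: {A}


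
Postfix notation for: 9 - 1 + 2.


Left to right (same or higher precedence on left)
Postfix: 9 1 - 2 +


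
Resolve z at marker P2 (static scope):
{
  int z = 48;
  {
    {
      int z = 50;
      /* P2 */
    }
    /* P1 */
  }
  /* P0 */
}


z declared in the same block as P2
z = 50


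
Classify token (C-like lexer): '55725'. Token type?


Pattern: digits only
Type: INTEGER_LITERAL


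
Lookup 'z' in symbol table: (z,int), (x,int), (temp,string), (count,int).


Lookup 'z' → type int


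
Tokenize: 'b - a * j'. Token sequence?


Scan left to right, longest-match per lexeme
Tokens: ID(b), OP(-), ID(a), OP(*), ID(j)


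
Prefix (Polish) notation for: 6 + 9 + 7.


left-to-right (same/higher precedence on left): tree is (+ (+ 6 9) 7)
Prefix: + + 6 9 7


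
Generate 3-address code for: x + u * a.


Break into single-operator statements:
t1 = u * a
t2 = x + t1


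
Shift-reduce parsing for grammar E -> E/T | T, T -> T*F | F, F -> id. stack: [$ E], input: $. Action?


start symbol E on stack, input exhausted
Action: accept


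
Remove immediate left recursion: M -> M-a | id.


Left-recursive alternatives: M-a; non-recursive: id
Introduce M': M -> idM', M' -> -aM' | ε


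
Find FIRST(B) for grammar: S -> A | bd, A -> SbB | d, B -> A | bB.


Per alternative of B: FIRST(A) = {b, d}; FIRST(bB) = {b}
FIRST(B) = {b, d}


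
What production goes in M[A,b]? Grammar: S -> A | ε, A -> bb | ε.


For [A, b]: 'b' ∈ FIRST(bb)
Entry: A -> bb


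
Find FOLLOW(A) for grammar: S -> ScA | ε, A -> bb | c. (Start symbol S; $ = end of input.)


$ ∈ FOLLOW(S). For each A -> αBβ: add FIRST(β)\{ε} to FOLLOW(B); if β nullable, add FOLLOW(A).
FOLLOW(A) = {$, c}


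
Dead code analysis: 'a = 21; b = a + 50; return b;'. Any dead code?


a is read by b's definition; b is returned
No dead code


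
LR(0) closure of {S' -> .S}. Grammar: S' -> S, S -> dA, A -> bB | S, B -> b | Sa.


Start: S' -> .S
For each item with dot before a nonterminal B, add B -> .γ for every B-production
Closure: [S' -> .S, S -> .dA]


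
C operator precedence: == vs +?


'+' is additive (level 9); '==' is equality (level 6)
Higher level binds tighter
'+' has higher precedence than '=='


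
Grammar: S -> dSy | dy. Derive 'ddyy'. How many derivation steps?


Derivation: S => dSy => ddyy
Steps: 2


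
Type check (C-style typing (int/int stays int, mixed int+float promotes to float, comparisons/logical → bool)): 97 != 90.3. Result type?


Operand types: int != float
Rule: comparison yields bool
Result type: bool


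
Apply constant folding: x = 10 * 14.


10 * 14 = 140 at compile time
Optimized: x = 140


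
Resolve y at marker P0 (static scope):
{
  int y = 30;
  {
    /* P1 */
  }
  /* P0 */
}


y declared in the same block as P0
y = 30


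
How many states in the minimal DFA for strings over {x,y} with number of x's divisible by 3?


Track (count of x) mod 3: states 0..2, accept at 0
Minimal DFA: 3 states


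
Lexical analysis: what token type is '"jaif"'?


Pattern: double-quoted sequence
Type: STRING_LITERAL


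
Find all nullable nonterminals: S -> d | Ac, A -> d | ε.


A nonterminal is nullable iff some alternative derives ε (directly, or every symbol in it is nullable)
Nullable: {A}


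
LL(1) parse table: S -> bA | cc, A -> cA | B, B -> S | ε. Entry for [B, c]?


For [B, c]: 'c' ∈ FIRST(S)
Entry: B -> S


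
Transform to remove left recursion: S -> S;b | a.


Left-recursive alternatives: S;b; non-recursive: a
Introduce S': S -> aS', S' -> ;bS' | ε


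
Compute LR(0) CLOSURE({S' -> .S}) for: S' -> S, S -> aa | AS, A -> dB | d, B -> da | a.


Start: S' -> .S
For each item with dot before a nonterminal B, add B -> .γ for every B-production
Closure: [S' -> .S, S -> .aa, S -> .AS, A -> .dB, A -> .d]


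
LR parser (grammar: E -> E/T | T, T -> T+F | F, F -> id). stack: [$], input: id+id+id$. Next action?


no handle on stack; shift 'id'
Action: shift


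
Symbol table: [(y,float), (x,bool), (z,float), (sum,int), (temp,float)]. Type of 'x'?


Lookup 'x' → type bool


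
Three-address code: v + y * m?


Break into single-operator statements:
t1 = y * m
t2 = v + t1


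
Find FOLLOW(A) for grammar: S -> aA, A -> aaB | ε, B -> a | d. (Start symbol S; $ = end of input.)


$ ∈ FOLLOW(S). For each A -> αBβ: add FIRST(β)\{ε} to FOLLOW(B); if β nullable, add FOLLOW(A).
FOLLOW(A) = {$}


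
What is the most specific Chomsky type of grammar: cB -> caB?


LHS has context (more than one symbol) and |LHS| ≤ |RHS|
Classification: Type 1 (Context-Sensitive)


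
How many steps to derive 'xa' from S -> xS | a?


Derivation: S => xS => xa
Steps: 2


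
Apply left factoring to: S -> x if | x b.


Common prefix: 'x'
Factored: S -> x S', S' -> if | b


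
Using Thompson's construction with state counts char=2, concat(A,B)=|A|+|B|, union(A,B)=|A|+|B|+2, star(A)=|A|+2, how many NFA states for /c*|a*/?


Syntax tree has 2 char leaf(s), 1 union(s), 2 star(s)
chars contribute 2×2 = 4; each union adds +2; each star adds +2
Total: 4 + 2 + 4 = 10 states


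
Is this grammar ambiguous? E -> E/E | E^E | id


'id/id^id' has two parse trees (no precedence encoded between / and ^)
Ambiguous


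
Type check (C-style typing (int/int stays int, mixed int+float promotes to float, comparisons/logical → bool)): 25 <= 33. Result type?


Operand types: int <= int
Rule: comparison yields bool
Result type: bool


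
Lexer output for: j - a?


Scan left to right, longest-match per lexeme
Tokens: ID(j), OP(-), ID(a)


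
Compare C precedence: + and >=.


'+' is additive (level 9); '>=' is relational (level 7)
Higher level binds tighter
'+' has higher precedence than '>='


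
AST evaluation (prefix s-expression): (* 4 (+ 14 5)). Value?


Evaluate inner: (+ 14 5) = 19
Evaluate root: (* 4 19) = 76
Result: 76


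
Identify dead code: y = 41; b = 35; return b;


y is assigned but never read
Dead: 'y = 41'


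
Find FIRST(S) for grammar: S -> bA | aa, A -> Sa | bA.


Per alternative of S: FIRST(bA) = {b}; FIRST(aa) = {a}
FIRST(S) = {a, b}


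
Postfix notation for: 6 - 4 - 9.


Left to right (same or higher precedence on left)
Postfix: 6 4 - 9 -


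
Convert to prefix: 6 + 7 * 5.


'*' binds tighter: tree is (+ 6 (* 7 5))
Prefix: + 6 * 7 5


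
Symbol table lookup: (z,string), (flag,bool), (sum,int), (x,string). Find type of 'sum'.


Lookup 'sum' → type int


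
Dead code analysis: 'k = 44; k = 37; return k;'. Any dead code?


first assignment to k is overwritten before any read
Dead: 'k = 44'


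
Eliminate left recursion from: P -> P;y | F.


Left-recursive alternatives: P;y; non-recursive: F
Introduce P': P -> FP', P' -> ;yP' | ε


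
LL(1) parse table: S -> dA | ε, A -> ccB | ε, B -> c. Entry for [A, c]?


For [A, c]: 'c' ∈ FIRST(ccB)
Entry: A -> ccB


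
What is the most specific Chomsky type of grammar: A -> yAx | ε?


Single nonterminal LHS, but y^n x^n is not regular
Classification: Type 2 (Context-Free)


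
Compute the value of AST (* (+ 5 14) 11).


Evaluate inner: (+ 5 14) = 19
Evaluate root: (* 19 11) = 209
Result: 209


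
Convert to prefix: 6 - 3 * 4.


'*' binds tighter: tree is (- 6 (* 3 4))
Prefix: - 6 * 3 4


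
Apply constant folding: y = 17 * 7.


17 * 7 = 119 at compile time
Optimized: y = 119


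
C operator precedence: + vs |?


'+' is additive (level 9); '|' is bitwise OR (level 3)
Higher level binds tighter
'+' has higher precedence than '|'


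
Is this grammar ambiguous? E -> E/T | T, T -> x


precedence layered via separate nonterminal T: deterministic
Unambiguous


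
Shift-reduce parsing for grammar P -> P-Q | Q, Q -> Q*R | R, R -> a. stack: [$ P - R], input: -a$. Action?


'R' (not preceded by Q*) is the handle for Q -> R
Action: reduce (Q -> R)


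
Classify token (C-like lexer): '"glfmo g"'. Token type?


Pattern: double-quoted sequence
Type: STRING_LITERAL


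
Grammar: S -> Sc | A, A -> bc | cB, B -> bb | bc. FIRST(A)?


Per alternative of A: FIRST(bc) = {b}; FIRST(cB) = {c}
FIRST(A) = {b, c}


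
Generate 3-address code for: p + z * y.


Break into single-operator statements:
t1 = z * y
t2 = p + t1


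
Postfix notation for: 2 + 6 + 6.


Left to right (same or higher precedence on left)
Postfix: 2 6 + 6 +


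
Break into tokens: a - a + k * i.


Scan left to right, longest-match per lexeme
Tokens: ID(a), OP(-), ID(a), OP(+), ID(k), OP(*), ID(i)


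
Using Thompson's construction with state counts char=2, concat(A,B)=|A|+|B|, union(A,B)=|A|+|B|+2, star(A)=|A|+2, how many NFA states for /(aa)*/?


Syntax tree has 2 char leaf(s), 0 union(s), 1 star(s)
chars contribute 2×2 = 4; each union adds +2; each star adds +2
Total: 4 + 0 + 2 = 6 states


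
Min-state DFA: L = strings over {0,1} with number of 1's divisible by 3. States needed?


Track (count of 1) mod 3: states 0..2, accept at 0
Minimal DFA: 3 states


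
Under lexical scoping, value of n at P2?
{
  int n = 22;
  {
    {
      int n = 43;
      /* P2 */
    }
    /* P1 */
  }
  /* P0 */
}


n declared in the same block as P2
n = 43


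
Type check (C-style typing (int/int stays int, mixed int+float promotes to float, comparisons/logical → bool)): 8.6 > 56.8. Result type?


Operand types: float > float
Rule: comparison yields bool
Result type: bool


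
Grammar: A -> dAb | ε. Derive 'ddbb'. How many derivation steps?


Derivation: A => dAb => ddAbb => ddbb
Steps: 3


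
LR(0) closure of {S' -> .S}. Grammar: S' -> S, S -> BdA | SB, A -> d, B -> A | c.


Start: S' -> .S
For each item with dot before a nonterminal B, add B -> .γ for every B-production
Closure: [S' -> .S, S -> .BdA, S -> .SB, B -> .A, B -> .c, A -> .d]


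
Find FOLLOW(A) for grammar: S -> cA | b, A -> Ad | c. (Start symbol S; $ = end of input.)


$ ∈ FOLLOW(S). For each A -> αBβ: add FIRST(β)\{ε} to FOLLOW(B); if β nullable, add FOLLOW(A).
FOLLOW(A) = {$, d}


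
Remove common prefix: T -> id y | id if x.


Common prefix: 'id'
Factored: T -> id T', T' -> y | if x


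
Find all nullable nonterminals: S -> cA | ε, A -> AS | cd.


A nonterminal is nullable iff some alternative derives ε (directly, or every symbol in it is nullable)
Nullable: {S}


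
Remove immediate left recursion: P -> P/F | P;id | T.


Left-recursive alternatives: P/F, P;id; non-recursive: T
Introduce P': P -> TP', P' -> /FP' | ;idP' | ε


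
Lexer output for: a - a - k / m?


Scan left to right, longest-match per lexeme
Tokens: ID(a), OP(-), ID(a), OP(-), ID(k), OP(/), ID(m)


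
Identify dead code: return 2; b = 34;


statement follows a return and is unreachable
Dead: 'b = 34'


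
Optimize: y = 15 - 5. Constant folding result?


15 - 5 = 10 at compile time
Optimized: y = 10


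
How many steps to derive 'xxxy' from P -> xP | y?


Derivation: P => xP => xxP => xxxP => xxxy
Steps: 4


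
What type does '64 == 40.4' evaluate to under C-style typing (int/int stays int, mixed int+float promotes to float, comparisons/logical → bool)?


Operand types: int == float
Rule: comparison yields bool
Result type: bool


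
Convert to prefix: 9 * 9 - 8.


left-to-right (same/higher precedence on left): tree is (- (* 9 9) 8)
Prefix: - * 9 9 8


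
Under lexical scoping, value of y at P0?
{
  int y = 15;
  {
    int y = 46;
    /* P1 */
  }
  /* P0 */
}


y declared in the same block as P0
y = 15


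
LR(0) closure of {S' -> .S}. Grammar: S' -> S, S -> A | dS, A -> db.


Start: S' -> .S
For each item with dot before a nonterminal B, add B -> .γ for every B-production
Closure: [S' -> .S, S -> .A, S -> .dS, A -> .db]


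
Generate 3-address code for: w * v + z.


Break into single-operator statements:
t1 = w * v
t2 = t1 + z


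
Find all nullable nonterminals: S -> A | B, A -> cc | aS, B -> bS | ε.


A nonterminal is nullable iff some alternative derives ε (directly, or every symbol in it is nullable)
Nullable: {B, S}


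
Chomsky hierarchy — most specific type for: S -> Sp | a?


Left-linear: every RHS is a terminal or one nonterminal followed by a terminal
Classification: Type 3 (Regular)


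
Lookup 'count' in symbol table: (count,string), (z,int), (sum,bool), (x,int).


Lookup 'count' → type string


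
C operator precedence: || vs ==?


'==' is equality (level 6); '||' is logical OR (level 1)
Higher level binds tighter
'==' has higher precedence than '||'


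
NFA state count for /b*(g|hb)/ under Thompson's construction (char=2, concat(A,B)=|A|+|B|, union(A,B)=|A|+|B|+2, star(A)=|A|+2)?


Syntax tree has 4 char leaf(s), 1 union(s), 1 star(s)
chars contribute 4×2 = 8; each union adds +2; each star adds +2
Total: 8 + 2 + 2 = 12 states


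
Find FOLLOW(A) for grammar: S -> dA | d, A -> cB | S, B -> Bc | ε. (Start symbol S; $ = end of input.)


$ ∈ FOLLOW(S). For each A -> αBβ: add FIRST(β)\{ε} to FOLLOW(B); if β nullable, add FOLLOW(A).
FOLLOW(A) = {$}


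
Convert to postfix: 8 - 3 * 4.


* has higher precedence, evaluate 3*4 first
Postfix: 8 3 4 * -


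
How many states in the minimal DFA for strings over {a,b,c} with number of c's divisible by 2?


Track (count of c) mod 2: states 0..1, accept at 0
Minimal DFA: 2 states


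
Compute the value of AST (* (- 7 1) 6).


Evaluate inner: (- 7 1) = 6
Evaluate root: (* 6 6) = 36
Result: 36


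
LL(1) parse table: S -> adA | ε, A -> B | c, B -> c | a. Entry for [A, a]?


For [A, a]: 'a' ∈ FIRST(B)
Entry: A -> B


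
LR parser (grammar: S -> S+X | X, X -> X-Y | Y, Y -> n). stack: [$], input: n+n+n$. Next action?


no handle on stack; shift 'n'
Action: shift


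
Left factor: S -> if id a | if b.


Common prefix: 'if'
Factored: S -> if S', S' -> id a | b


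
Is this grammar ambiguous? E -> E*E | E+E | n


'n*n+n' has two parse trees (no precedence encoded between * and +)
Ambiguous


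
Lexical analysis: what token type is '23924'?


Pattern: digits only
Type: INTEGER_LITERAL


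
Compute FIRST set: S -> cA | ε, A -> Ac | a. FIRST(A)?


Per alternative of A: FIRST(Ac) = {a}; FIRST(a) = {a}
FIRST(A) = {a}


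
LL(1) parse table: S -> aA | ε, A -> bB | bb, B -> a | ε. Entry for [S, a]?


For [S, a]: 'a' ∈ FIRST(aA)
Entry: S -> aA


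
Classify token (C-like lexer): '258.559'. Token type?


Pattern: digits with a decimal point
Type: FLOAT_LITERAL


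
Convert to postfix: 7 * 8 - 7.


Left to right (same or higher precedence on left)
Postfix: 7 8 * 7 -


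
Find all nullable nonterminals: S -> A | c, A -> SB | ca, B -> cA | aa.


A nonterminal is nullable iff some alternative derives ε (directly, or every symbol in it is nullable)
Nullable: {}


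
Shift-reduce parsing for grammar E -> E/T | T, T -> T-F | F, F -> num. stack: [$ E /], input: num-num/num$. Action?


no handle ('E/' is not any RHS); shift 'num'
Action: shift


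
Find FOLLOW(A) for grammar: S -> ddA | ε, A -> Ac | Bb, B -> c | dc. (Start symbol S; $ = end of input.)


$ ∈ FOLLOW(S). For each A -> αBβ: add FIRST(β)\{ε} to FOLLOW(B); if β nullable, add FOLLOW(A).
FOLLOW(A) = {$, c}


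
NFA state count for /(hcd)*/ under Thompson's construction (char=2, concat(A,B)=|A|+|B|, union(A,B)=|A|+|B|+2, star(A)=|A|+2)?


Syntax tree has 3 char leaf(s), 0 union(s), 1 star(s)
chars contribute 3×2 = 6; each union adds +2; each star adds +2
Total: 6 + 0 + 2 = 8 states


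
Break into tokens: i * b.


Scan left to right, longest-match per lexeme
Tokens: ID(i), OP(*), ID(b)


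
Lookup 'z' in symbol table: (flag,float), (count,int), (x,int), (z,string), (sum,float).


Lookup 'z' → type string


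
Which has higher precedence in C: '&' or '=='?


'==' is equality (level 6); '&' is bitwise AND (level 5)
Higher level binds tighter
'==' has higher precedence than '&'


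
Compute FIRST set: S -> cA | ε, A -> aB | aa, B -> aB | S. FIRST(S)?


Per alternative of S: FIRST(cA) = {c}; FIRST(ε) = {ε}
FIRST(S) = {c, ε}


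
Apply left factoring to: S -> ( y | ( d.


Common prefix: '('
Factored: S -> ( S', S' -> y | d


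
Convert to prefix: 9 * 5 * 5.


left-to-right (same/higher precedence on left): tree is (* (* 9 5) 5)
Prefix: * * 9 5 5


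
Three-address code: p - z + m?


Break into single-operator statements:
t1 = p - z
t2 = t1 + m


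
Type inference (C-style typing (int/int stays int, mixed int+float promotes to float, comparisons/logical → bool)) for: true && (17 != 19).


Operand types: bool && bool
Rule: logical operators take bool operands and yield bool
Result type: bool


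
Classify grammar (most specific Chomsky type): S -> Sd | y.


Left-linear: every RHS is a terminal or one nonterminal followed by a terminal
Classification: Type 3 (Regular)


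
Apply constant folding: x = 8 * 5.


8 * 5 = 40 at compile time
Optimized: x = 40


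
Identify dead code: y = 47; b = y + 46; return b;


y is read by b's definition; b is returned
No dead code


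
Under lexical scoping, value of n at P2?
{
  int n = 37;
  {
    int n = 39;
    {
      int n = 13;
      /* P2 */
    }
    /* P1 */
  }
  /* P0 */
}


n declared in the same block as P2
n = 13


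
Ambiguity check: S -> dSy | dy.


balanced d^n…y^n: each string has a unique parse
Unambiguous


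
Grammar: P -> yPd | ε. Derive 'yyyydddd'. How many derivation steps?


Derivation: P => yPd => yyPdd => yyyPddd => yyyyPdddd => yyyydddd
Steps: 5


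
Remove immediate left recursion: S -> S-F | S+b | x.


Left-recursive alternatives: S-F, S+b; non-recursive: x
Introduce S': S -> xS', S' -> -FS' | +bS' | ε


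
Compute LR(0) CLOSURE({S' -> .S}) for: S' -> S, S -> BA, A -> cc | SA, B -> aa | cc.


Start: S' -> .S
For each item with dot before a nonterminal B, add B -> .γ for every B-production
Closure: [S' -> .S, S -> .BA, B -> .aa, B -> .cc]


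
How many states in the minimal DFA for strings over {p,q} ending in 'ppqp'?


Track the longest suffix of input matching a prefix of 'ppqp': 5 classes (prefixes of length 0..4)
Minimal DFA: 5 states


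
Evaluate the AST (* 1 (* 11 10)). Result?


Evaluate inner: (* 11 10) = 110
Evaluate root: (* 1 110) = 110
Result: 110


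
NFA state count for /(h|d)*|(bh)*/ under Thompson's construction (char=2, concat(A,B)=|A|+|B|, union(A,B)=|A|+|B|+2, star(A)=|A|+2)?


Syntax tree has 4 char leaf(s), 2 union(s), 2 star(s)
chars contribute 4×2 = 8; each union adds +2; each star adds +2
Total: 8 + 4 + 4 = 16 states


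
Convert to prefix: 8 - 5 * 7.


'*' binds tighter: tree is (- 8 (* 5 7))
Prefix: - 8 * 5 7


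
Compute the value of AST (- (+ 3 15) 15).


Evaluate inner: (+ 3 15) = 18
Evaluate root: (- 18 15) = 3
Result: 3


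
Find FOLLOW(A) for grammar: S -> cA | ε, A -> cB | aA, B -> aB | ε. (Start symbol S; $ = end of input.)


$ ∈ FOLLOW(S). For each A -> αBβ: add FIRST(β)\{ε} to FOLLOW(B); if β nullable, add FOLLOW(A).
FOLLOW(A) = {$}


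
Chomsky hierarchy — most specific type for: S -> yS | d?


Right-linear: every RHS is a terminal or a terminal followed by one nonterminal
Classification: Type 3 (Regular)


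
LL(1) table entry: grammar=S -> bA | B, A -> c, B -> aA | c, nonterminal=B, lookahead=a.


For [B, a]: 'a' ∈ FIRST(aA)
Entry: B -> aA


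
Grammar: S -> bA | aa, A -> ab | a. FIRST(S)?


Per alternative of S: FIRST(bA) = {b}; FIRST(aa) = {a}
FIRST(S) = {a, b}


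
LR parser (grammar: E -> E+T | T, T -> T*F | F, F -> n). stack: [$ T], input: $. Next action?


lookahead ∉ {*} so T won't extend; reduce E -> T
Action: reduce (E -> T)


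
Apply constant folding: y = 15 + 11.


15 + 11 = 26 at compile time
Optimized: y = 26


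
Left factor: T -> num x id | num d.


Common prefix: 'num'
Factored: T -> num T', T' -> x id | d


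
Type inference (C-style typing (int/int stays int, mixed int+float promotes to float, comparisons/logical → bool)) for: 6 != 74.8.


Operand types: int != float
Rule: comparison yields bool
Result type: bool


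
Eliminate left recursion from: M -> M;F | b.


Left-recursive alternatives: M;F; non-recursive: b
Introduce M': M -> bM', M' -> ;FM' | ε


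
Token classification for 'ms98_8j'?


Pattern: letter/underscore followed by alphanumerics, not a keyword
Type: IDENTIFIER


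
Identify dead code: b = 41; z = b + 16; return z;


b is read by z's definition; z is returned
No dead code


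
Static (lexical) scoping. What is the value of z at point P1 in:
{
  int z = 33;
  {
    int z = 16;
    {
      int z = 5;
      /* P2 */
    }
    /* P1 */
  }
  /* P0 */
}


z declared in the same block as P1
z = 16


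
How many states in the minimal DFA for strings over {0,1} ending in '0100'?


Track the longest suffix of input matching a prefix of '0100': 5 classes (prefixes of length 0..4)
Minimal DFA: 5 states


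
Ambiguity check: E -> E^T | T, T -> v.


precedence layered via separate nonterminal T: deterministic
Unambiguous


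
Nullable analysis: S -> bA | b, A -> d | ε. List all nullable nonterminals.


A nonterminal is nullable iff some alternative derives ε (directly, or every symbol in it is nullable)
Nullable: {A}


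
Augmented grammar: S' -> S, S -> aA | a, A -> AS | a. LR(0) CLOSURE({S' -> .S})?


Start: S' -> .S
For each item with dot before a nonterminal B, add B -> .γ for every B-production
Closure: [S' -> .S, S -> .aA, S -> .a]


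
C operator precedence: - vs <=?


'-' is additive (level 9); '<=' is relational (level 7)
Higher level binds tighter
'-' has higher precedence than '<='


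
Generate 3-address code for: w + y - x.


Break into single-operator statements:
t1 = w + y
t2 = t1 - x


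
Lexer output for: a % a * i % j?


Scan left to right, longest-match per lexeme
Tokens: ID(a), OP(%), ID(a), OP(*), ID(i), OP(%), ID(j)


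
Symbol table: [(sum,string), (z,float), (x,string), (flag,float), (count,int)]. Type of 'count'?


Lookup 'count' → type int


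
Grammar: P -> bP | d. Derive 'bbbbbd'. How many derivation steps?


Derivation: P => bP => bbP => bbbP => bbbbP => bbbbbP => bbbbbd
Steps: 6


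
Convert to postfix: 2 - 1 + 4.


Left to right (same or higher precedence on left)
Postfix: 2 1 - 4 +


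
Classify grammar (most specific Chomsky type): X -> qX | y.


Right-linear: every RHS is a terminal or a terminal followed by one nonterminal
Classification: Type 3 (Regular)


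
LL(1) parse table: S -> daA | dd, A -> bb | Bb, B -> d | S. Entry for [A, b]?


For [A, b]: 'b' ∈ FIRST(bb)
Entry: A -> bb


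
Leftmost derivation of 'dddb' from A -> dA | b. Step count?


Derivation: A => dA => ddA => dddA => dddb
Steps: 4


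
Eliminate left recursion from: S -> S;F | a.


Left-recursive alternatives: S;F; non-recursive: a
Introduce S': S -> aS', S' -> ;FS' | ε


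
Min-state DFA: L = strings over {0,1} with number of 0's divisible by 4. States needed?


Track (count of 0) mod 4: states 0..3, accept at 0
Minimal DFA: 4 states


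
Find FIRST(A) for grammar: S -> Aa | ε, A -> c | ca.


Per alternative of A: FIRST(c) = {c}; FIRST(ca) = {c}
FIRST(A) = {c}


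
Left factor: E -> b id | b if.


Common prefix: 'b'
Factored: E -> b E', E' -> id | if


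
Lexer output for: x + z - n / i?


Scan left to right, longest-match per lexeme
Tokens: ID(x), OP(+), ID(z), OP(-), ID(n), OP(/), ID(i)


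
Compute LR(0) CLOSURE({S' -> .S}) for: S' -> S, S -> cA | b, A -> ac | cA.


Start: S' -> .S
For each item with dot before a nonterminal B, add B -> .γ for every B-production
Closure: [S' -> .S, S -> .cA, S -> .b]


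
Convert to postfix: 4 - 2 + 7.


Left to right (same or higher precedence on left)
Postfix: 4 2 - 7 +


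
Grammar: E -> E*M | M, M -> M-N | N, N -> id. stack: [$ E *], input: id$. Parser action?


no handle ('E*' is not any RHS); shift 'id'
Action: shift


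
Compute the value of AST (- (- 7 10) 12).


Evaluate inner: (- 7 10) = -3
Evaluate root: (- -3 12) = -15
Result: -15


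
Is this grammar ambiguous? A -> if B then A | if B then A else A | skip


dangling else: 'if B then if B then skip else skip' parses two ways
Ambiguous


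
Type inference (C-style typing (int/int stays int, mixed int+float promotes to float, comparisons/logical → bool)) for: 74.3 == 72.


Operand types: float == int
Rule: comparison yields bool
Result type: bool


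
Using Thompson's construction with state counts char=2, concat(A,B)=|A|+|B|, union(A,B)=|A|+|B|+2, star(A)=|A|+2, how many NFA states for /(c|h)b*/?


Syntax tree has 3 char leaf(s), 1 union(s), 1 star(s)
chars contribute 3×2 = 6; each union adds +2; each star adds +2
Total: 6 + 2 + 2 = 10 states


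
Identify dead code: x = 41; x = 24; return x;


first assignment to x is overwritten before any read
Dead: 'x = 41'


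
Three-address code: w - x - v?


Break into single-operator statements:
t1 = w - x
t2 = t1 - v


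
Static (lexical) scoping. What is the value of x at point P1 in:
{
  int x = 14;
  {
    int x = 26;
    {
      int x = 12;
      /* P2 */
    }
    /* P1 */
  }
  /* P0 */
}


x declared in the same block as P1
x = 26


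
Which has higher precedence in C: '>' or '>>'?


'>>' is shift (level 8); '>' is relational (level 7)
Higher level binds tighter
'>>' has higher precedence than '>'


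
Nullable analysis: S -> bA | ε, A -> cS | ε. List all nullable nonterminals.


A nonterminal is nullable iff some alternative derives ε (directly, or every symbol in it is nullable)
Nullable: {A, S}


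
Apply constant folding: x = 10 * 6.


10 * 6 = 60 at compile time
Optimized: x = 60


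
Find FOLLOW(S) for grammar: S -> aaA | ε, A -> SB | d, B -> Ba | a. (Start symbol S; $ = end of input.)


$ ∈ FOLLOW(S). For each A -> αBβ: add FIRST(β)\{ε} to FOLLOW(B); if β nullable, add FOLLOW(A).
FOLLOW(S) = {$, a}


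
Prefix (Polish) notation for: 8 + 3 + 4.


left-to-right (same/higher precedence on left): tree is (+ (+ 8 3) 4)
Prefix: + + 8 3 4


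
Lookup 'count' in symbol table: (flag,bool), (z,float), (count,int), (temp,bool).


Lookup 'count' → type int


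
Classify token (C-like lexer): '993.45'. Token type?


Pattern: digits with a decimal point
Type: FLOAT_LITERAL


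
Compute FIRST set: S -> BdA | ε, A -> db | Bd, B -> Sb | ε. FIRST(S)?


Per alternative of S: FIRST(BdA) = {b, d}; FIRST(ε) = {ε}
FIRST(S) = {b, d, ε}


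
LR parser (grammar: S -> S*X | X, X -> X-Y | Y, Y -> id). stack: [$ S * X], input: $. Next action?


handle 'S*X' on top; lookahead ∈ FOLLOW(S) = {*, $}
Action: reduce (S -> S*X)


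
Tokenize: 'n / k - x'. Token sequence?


Scan left to right, longest-match per lexeme
Tokens: ID(n), OP(/), ID(k), OP(-), ID(x)


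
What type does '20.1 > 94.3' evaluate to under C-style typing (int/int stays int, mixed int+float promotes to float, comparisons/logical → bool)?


Operand types: float > float
Rule: comparison yields bool
Result type: bool


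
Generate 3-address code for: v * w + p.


Break into single-operator statements:
t1 = v * w
t2 = t1 + p


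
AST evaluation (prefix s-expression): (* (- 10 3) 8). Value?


Evaluate inner: (- 10 3) = 7
Evaluate root: (* 7 8) = 56
Result: 56


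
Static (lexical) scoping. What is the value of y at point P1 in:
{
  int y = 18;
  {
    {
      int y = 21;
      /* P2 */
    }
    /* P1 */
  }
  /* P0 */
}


P1's block does not declare y; resolves to the enclosing declaration at depth 0
y = 18


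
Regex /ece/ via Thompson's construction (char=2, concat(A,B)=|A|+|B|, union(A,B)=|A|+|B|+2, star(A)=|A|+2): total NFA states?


Syntax tree has 3 char leaf(s), 0 union(s), 0 star(s)
chars contribute 3×2 = 6; each union adds +2; each star adds +2
Total: 6 + 0 + 0 = 6 states


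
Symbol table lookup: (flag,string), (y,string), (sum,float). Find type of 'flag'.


Lookup 'flag' → type string


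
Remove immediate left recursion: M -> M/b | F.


Left-recursive alternatives: M/b; non-recursive: F
Introduce M': M -> FM', M' -> /bM' | ε


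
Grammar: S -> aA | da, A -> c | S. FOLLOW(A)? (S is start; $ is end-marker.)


$ ∈ FOLLOW(S). For each A -> αBβ: add FIRST(β)\{ε} to FOLLOW(B); if β nullable, add FOLLOW(A).
FOLLOW(A) = {$}


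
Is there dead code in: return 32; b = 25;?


statement follows a return and is unreachable
Dead: 'b = 25'


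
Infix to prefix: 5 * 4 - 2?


left-to-right (same/higher precedence on left): tree is (- (* 5 4) 2)
Prefix: - * 5 4 2


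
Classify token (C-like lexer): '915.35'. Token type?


Pattern: digits with a decimal point
Type: FLOAT_LITERAL


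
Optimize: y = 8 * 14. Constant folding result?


8 * 14 = 112 at compile time
Optimized: y = 112


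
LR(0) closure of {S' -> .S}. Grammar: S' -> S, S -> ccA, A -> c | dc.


Start: S' -> .S
For each item with dot before a nonterminal B, add B -> .γ for every B-production
Closure: [S' -> .S, S -> .ccA]


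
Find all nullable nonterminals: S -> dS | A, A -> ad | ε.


A nonterminal is nullable iff some alternative derives ε (directly, or every symbol in it is nullable)
Nullable: {A, S}


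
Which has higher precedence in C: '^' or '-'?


'-' is additive (level 9); '^' is bitwise XOR (level 4)
Higher level binds tighter
'-' has higher precedence than '^'


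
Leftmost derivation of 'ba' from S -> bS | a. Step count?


Derivation: S => bS => ba
Steps: 2


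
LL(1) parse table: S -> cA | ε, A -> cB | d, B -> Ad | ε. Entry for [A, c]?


For [A, c]: 'c' ∈ FIRST(cB)
Entry: A -> cB


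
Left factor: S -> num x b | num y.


Common prefix: 'num'
Factored: S -> num S', S' -> x b | y


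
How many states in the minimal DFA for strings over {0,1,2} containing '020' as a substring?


KMP-style automaton: 3 progress states + 1 absorbing accept = 4
Minimal DFA: 4 states


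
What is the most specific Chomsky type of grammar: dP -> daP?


LHS has context (more than one symbol) and |LHS| ≤ |RHS|
Classification: Type 1 (Context-Sensitive)


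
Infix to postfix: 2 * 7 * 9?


Left to right (same or higher precedence on left)
Postfix: 2 7 * 9 *


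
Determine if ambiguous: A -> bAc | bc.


balanced b^n…c^n: each string has a unique parse
Unambiguous


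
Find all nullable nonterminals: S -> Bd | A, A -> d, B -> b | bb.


A nonterminal is nullable iff some alternative derives ε (directly, or every symbol in it is nullable)
Nullable: {}


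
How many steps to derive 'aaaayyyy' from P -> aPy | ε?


Derivation: P => aPy => aaPyy => aaaPyyy => aaaaPyyyy => aaaayyyy
Steps: 5


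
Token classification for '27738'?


Pattern: digits only
Type: INTEGER_LITERAL


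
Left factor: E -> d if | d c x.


Common prefix: 'd'
Factored: E -> d E', E' -> if | c x


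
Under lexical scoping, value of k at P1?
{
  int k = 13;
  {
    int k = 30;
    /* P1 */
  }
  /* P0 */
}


k declared in the same block as P1
k = 30


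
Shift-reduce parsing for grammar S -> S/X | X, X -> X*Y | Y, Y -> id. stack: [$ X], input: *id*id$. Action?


shift '*' to continue X -> X*Y
Action: shift


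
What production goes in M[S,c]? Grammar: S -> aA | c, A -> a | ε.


For [S, c]: 'c' ∈ FIRST(c)
Entry: S -> c


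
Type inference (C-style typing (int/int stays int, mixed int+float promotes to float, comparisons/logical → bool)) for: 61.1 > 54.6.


Operand types: float > float
Rule: comparison yields bool
Result type: bool


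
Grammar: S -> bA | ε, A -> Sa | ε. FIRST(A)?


Per alternative of A: FIRST(Sa) = {a, b}; FIRST(ε) = {ε}
FIRST(A) = {a, b, ε}


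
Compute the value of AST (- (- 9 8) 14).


Evaluate inner: (- 9 8) = 1
Evaluate root: (- 1 14) = -13
Result: -13


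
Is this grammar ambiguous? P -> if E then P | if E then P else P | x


dangling else: 'if E then if E then x else x' parses two ways
Ambiguous


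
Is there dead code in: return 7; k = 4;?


statement follows a return and is unreachable
Dead: 'k = 4'
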